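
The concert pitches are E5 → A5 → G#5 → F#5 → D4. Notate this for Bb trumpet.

Written C4 sounds as Bb3 on the Bb trumpet, so concert pitches are written a major second up.
E5 gives F#5
A5 gives B5
G#5 gives A#5
F#5 gives G#5
D4 gives E4

F#5 B5 A#5 G#5 E4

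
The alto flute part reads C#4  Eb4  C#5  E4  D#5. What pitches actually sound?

Written C4 on the alto flute sounds as G3, a perfect fourth lower; apply that shift to every note.
C#4 to G#3
Eb4 to Bb3
C#5 to G#4
E4 to B3
D#5 to A#4

G#3 Bb3 G#4 B3 A#4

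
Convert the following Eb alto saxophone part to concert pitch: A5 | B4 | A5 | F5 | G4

Written C4 on the Eb alto saxophone sounds as Eb3, a major sixth lower; apply that shift to every note.
A5 to C5
B4 to D4
A5 to C5
F5 to Ab4
G4 to Bb3

C5 D4 C5 Ab4 Bb3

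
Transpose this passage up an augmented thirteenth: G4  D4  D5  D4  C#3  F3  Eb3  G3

G4 gives E#6
D4 gives B#5
D5 gives B#6
D4 gives B#5
C#3 gives A##4
F3 gives D#5
Eb3 gives C#5
G3 gives E#5

E#6 B#5 B#6 B#5 A##4 D#5 C#5 E#5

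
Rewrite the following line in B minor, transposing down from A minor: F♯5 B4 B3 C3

From A down to B is a minor seventh; apply that to each pitch.
F#5 to G#4
B4 to C#4
B3 to C#3
C3 to D2

G#4 C#4 C#3 D2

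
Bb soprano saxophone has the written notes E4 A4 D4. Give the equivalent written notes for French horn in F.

A4 D5 G4

First find concert pitch: the Bb soprano saxophone sounds a major second below written, so E4 A4 D4 sounds D4 G4 C4.
Then write for French horn in F: it sounds a perfect fifth below written, so the part must be a perfect fifth above concert.
D4 → A4
G4 → D5
C4 → G4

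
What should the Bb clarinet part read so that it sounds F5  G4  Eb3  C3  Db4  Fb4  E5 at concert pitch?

G5 A4 F3 D3 Eb4 Gb4 F#5

The Bb clarinet sounds a major second below written, so the written part must be a major second above concert — transpose each note up.
F5 → G5
G4 → A4
Eb3 → F3
C3 → D3
Db4 → Eb4
Fb4 → Gb4
E5 → F#5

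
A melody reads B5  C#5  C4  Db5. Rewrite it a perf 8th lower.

B4 C#4 C3 Db4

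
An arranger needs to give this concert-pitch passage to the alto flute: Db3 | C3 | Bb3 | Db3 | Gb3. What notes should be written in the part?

Written C4 sounds as G3 on the alto flute, so concert pitches are written a perfect fourth up.
Db3 -> Gb3
C3 -> F3
Bb3 -> Eb4
Db3 -> Gb3
Gb3 -> Cb4

Gb3 F3 Eb4 Gb3 Cb4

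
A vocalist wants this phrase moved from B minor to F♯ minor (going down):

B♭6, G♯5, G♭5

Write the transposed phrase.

F6 D#5 Db5

B minor to F♯ minor down is a perfect fourth, so every note moves down by that interval.
Bb6 → F6
G#5 → D#5
Gb5 → Db5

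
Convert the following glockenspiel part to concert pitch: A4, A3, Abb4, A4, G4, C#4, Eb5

A6 A5 Abb6 A6 G6 C#6 Eb7

Written C4 on the glockenspiel sounds as C6, a perfect fifteenth higher; apply that shift to every note.
A4 gives A6
A3 gives A5
Abb4 gives Abb6
A4 gives A6
G4 gives G6
C#4 gives C#6
Eb5 gives Eb7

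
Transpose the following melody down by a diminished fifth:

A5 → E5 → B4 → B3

D#5 A#4 E#4 E#3

A5 gives D#5
E5 gives A#4
B4 gives E#4
B3 gives E#3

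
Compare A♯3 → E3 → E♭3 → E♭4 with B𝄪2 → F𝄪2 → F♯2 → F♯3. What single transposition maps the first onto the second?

Take the first pair: A#3 → B##2. A to B spans 7 letter names, so the interval is some kind of seventh.
B##2 to A#3 is 9 semitones, which makes it a diminished seventh; the second version is lower, so the direction is down.
Checking another pair — Eb4 → F#3 — gives the same interval.

down a diminished seventh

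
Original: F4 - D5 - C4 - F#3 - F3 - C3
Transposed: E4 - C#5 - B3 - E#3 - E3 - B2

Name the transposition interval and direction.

down a minor second

From F4 to E4 is 2 letter names — a second of some quality.
E4 to F4 is 1 semitone, which makes it a minor second; the second version is lower, so the direction is down.
Checking another pair — C3 → B2 — gives the same interval.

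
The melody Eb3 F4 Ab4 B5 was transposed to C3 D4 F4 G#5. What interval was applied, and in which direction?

down a minor third

From Eb3 to C3 is 3 letter names — a third of some quality.
C3 to Eb3 is 3 semitones, which makes it a minor third; the second version is lower, so the direction is down.
Checking another pair — B5 → G#5 — gives the same interval.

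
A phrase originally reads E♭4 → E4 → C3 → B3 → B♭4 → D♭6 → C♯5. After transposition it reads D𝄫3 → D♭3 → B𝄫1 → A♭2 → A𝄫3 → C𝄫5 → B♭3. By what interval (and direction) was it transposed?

down an augmented ninth

From Eb4 to Dbb3 is 9 letter names — a ninth of some quality.
Dbb3 to Eb4 is 15 semitones, which makes it an augmented ninth; the second version is lower, so the direction is down.
Checking another pair — C#5 → Bb3 — gives the same interval.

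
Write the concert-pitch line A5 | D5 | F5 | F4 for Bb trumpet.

Written C4 sounds as Bb3 on the Bb trumpet, so concert pitches are written a major second up.
A5 -> B5
D5 -> E5
F5 -> G5
F4 -> G4

B5 E5 G5 G4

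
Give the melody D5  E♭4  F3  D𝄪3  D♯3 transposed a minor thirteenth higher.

D5 becomes Bb6
Eb4 becomes Cb6
F3 becomes Db5
D##3 becomes B#4
D#3 becomes B4

Bb6 Cb6 Db5 B#4 B4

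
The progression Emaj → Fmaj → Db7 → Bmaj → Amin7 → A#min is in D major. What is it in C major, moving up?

Dmaj Ebmaj Cb7 Amaj Gmin7 G#min

D major up to C major is a minor seventh; each chord root moves by that interval while the quality stays the same.
Emaj: root E up a minor seventh → D, giving Dmaj.
Fmaj: root F up a minor seventh → Eb, giving Ebmaj.
Db7: root Db up a minor seventh → Cb, giving Cb7.
Bmaj: root B up a minor seventh → A, giving Amaj.
Amin7: root A up a minor seventh → G, giving Gmin7.
A#min: root A# up a minor seventh → G#, giving G#min.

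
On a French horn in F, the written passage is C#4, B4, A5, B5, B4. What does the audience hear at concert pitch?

F#3 E4 D5 E5 E4

Written C4 on the French horn in F sounds as F3, a perfect fifth lower; apply that shift to every note.
C#4 becomes F#3
B4 becomes E4
A5 becomes D5
B5 becomes E5
B4 becomes E4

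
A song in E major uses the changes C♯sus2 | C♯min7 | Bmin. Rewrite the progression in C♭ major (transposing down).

Absus2 Abmin7 Gbmin

E major down to C♭ major is an augmented third; each chord root moves by that interval while the quality stays the same.
C♯sus2: root C♯ down an augmented third → Ab, giving Absus2.
C♯min7: root C♯ down an augmented third → Ab, giving Abmin7.
Bmin: root B down an augmented third → Gb, giving Gbmin.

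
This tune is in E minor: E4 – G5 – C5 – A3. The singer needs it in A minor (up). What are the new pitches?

A4 C6 F5 D4

E minor to A minor up is a perfect fourth, so every note moves up by that interval.
E4 -> A4
G5 -> C6
C5 -> F5
A3 -> D4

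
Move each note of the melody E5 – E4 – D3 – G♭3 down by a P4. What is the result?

E5: a fourth down reaches B, and 5 semitones makes it B4.
E4 down a perfect fourth is B3.
D3 down a perfect fourth is A2.
Gb3 down a perfect fourth is Db3.

B4 B3 A2 Db3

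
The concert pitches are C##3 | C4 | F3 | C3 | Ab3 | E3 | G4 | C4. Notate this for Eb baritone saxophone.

Written C4 sounds as Eb2 on the Eb baritone saxophone, so concert pitches are written a major thirteenth up.
C##3 -> A##4
C4 -> A5
F3 -> D5
C3 -> A4
Ab3 -> F5
E3 -> C#5
G4 -> E6
C4 -> A5

A##4 A5 D5 A4 F5 C#5 E6 A5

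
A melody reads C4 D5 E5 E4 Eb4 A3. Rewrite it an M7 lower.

Db3 Eb4 F4 F3 Fb3 Bb2

C4 becomes Db3
D5 becomes Eb4
E5 becomes F4
E4 becomes F3
Eb4 becomes Fb3
A3 becomes Bb2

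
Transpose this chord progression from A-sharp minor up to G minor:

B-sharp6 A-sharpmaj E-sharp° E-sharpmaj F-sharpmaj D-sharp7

A6 Gmaj D° Dmaj Ebmaj C7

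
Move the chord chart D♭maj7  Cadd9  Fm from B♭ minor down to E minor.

Gmaj7 F#add9 Bm

B♭ minor down to E minor is a diminished fifth; each chord root moves by that interval while the quality stays the same.
D♭maj7: root D♭ down a diminished fifth → G, giving Gmaj7.
Cadd9: root C down a diminished fifth → F#, giving F#add9.
Fm: root F down a diminished fifth → B, giving Bm.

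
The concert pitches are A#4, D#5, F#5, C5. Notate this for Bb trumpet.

B#4 E#5 G#5 D5

Written C4 sounds as Bb3 on the Bb trumpet, so concert pitches are written a major second up.
A#4 gives B#4
D#5 gives E#5
F#5 gives G#5
C5 gives D5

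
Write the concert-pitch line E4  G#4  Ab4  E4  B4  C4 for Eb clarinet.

C#4 E#4 F4 C#4 G#4 A3

Written C4 sounds as Eb4 on the Eb clarinet, so concert pitches are written a minor third down.
E4 gives C#4
G#4 gives E#4
Ab4 gives F4
E4 gives C#4
B4 gives G#4
C4 gives A3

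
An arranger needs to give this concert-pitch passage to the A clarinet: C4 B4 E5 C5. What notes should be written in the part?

Written C4 sounds as A3 on the A clarinet, so concert pitches are written a minor third up.
C4 to Eb4
B4 to D5
E5 to G5
C5 to Eb5

Eb4 D5 G5 Eb5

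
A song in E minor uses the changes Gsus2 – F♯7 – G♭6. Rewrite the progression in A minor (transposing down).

Csus2 B7 Cb6

E minor down to A minor is a perfect fifth; each chord root moves by that interval while the quality stays the same.
Gsus2: root G down a perfect fifth → C, giving Csus2.
F♯7: root F♯ down a perfect fifth → B, giving B7.
G♭6: root G♭ down a perfect fifth → Cb, giving Cb6.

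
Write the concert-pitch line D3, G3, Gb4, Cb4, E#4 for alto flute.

G3 C4 Cb5 Fb4 A#4

Written C4 sounds as G3 on the alto flute, so concert pitches are written a perfect fourth up.
D3 → G3
G3 → C4
Gb4 → Cb5
Cb4 → Fb4
E#4 → A#4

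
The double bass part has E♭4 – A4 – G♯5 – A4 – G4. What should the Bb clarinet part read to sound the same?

F3 B3 A#4 B3 A3

First find concert pitch: the double bass sounds a perfect octave below written, so E♭4 A4 G♯5 A4 G4 sounds Eb3 A3 G#4 A3 G3.
Then write for Bb clarinet: it sounds a major second below written, so the part must be a major second above concert.
Eb3 → F3
A3 → B3
G#4 → A#4
A3 → B3
G3 → A3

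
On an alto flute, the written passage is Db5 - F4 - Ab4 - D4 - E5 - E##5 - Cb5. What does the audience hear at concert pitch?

Written C4 on the alto flute sounds as G3, a perfect fourth lower; apply that shift to every note.
Db5 gives Ab4
F4 gives C4
Ab4 gives Eb4
D4 gives A3
E5 gives B4
E##5 gives B##4
Cb5 gives Gb4

Ab4 C4 Eb4 A3 B4 B##4 Gb4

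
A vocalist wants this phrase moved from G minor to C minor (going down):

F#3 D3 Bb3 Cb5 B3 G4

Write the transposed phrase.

G minor to C minor down is a perfect fifth, so every note moves down by that interval.
F#3 becomes B2
D3 becomes G2
Bb3 becomes Eb3
Cb5 becomes Fb4
B3 becomes E3
G4 becomes C4

B2 G2 Eb3 Fb4 E3 C4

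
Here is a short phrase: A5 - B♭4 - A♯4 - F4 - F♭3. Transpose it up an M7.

A5 → G#6
Bb4 → A5
A#4 → G##5
F4 → E5
Fb3 → Eb4

G#6 A5 G##5 E5 Eb4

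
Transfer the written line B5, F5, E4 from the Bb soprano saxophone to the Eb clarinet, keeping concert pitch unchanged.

F#5 C5 B3

First find concert pitch: the Bb soprano saxophone sounds a major second below written, so B5 F5 E4 sounds A5 Eb5 D4.
Then write for Eb clarinet: it sounds a minor third above written, so the part must be a minor third below concert.
A5 → F#5
Eb5 → C5
D4 → B3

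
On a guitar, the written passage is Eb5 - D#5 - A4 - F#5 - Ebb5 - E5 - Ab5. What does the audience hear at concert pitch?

Eb4 D#4 A3 F#4 Ebb4 E4 Ab4

Written C4 on the guitar sounds as C3, a perfect octave lower; apply that shift to every note.
Eb5 -> Eb4
D#5 -> D#4
A4 -> A3
F#5 -> F#4
Ebb5 -> Ebb4
E5 -> E4
Ab5 -> Ab4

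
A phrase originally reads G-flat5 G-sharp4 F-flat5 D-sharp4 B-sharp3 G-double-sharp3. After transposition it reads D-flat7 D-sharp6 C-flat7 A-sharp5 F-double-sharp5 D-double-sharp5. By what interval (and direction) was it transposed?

up a perfect twelfth

From Gb5 to Db7 is 12 letter names — a twelfth of some quality.
Gb5 to Db7 is 19 semitones, which makes it a perfect twelfth; the second version is higher, so the direction is up.
Checking another pair — G##3 → D##5 — gives the same interval.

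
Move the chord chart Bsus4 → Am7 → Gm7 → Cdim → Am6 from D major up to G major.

Esus4 Dm7 Cm7 Fdim Dm6

D major up to G major is a perfect fourth; each chord root moves by that interval while the quality stays the same.
Bsus4: root B up a perfect fourth → E, giving Esus4.
Am7: root A up a perfect fourth → D, giving Dm7.
Gm7: root G up a perfect fourth → C, giving Cm7.
Cdim: root C up a perfect fourth → F, giving Fdim.
Am6: root A up a perfect fourth → D, giving Dm6.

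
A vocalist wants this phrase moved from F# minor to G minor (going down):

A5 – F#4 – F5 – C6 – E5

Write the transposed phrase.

Bb4 G3 Gb4 Db5 F4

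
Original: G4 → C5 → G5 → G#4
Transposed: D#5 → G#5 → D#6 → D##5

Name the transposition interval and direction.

From G4 to D#5 is 5 letter names — a fifth of some quality.
G4 to D#5 is 8 semitones, which makes it an augmented fifth; the second version is higher, so the direction is up.
Checking another pair — G#4 → D##5 — gives the same interval.

up an augmented fifth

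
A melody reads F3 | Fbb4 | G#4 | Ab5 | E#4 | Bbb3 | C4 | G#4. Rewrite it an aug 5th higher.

An augmented fifth up from F3 gives C#4.
Fbb4: a fifth up reaches C, and 8 semitones makes it Cb5.
An augmented fifth up from G#4 gives D##5.
Ab5: a fifth up reaches E, and 8 semitones makes it E6.
E#4: a fifth up reaches B, and 8 semitones makes it B##4.
Bbb3 up an augmented fifth is F4.
An augmented fifth up from C4 gives G#4.
G#4 up an augmented fifth is D##5.

C#4 Cb5 D##5 E6 B##4 F4 G#4 D##5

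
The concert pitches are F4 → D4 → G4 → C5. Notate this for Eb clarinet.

D4 B3 E4 A4

The Eb clarinet sounds a minor third above written, so the written part must be a minor third below concert — transpose each note down.
F4 becomes D4
D4 becomes B3
G4 becomes E4
C5 becomes A4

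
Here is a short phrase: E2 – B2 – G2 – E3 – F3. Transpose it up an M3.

E2 gives G#2
B2 gives D#3
G2 gives B2
E3 gives G#3
F3 gives A3

G#2 D#3 B2 G#3 A3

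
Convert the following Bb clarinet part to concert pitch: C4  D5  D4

Bb3 C5 C4

The Bb clarinet sounds a major second below written, so transpose each written note down a major second.
C4 to Bb3
D5 to C5
D4 to C4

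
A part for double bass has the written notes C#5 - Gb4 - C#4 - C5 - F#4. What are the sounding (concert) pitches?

Written C4 on the double bass sounds as C3, a perfect octave lower; apply that shift to every note.
C#5 -> C#4
Gb4 -> Gb3
C#4 -> C#3
C5 -> C4
F#4 -> F#3

C#4 Gb3 C#3 C4 F#3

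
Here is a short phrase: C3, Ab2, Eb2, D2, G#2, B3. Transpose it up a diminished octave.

Cb4 Abb3 Ebb3 Db3 G3 Bb4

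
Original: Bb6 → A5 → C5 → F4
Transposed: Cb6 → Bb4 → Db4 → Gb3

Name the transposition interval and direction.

down a major seventh

Take the first pair: Bb6 → Cb6. B to C spans 7 letter names, so the interval is some kind of seventh.
Cb6 to Bb6 is 11 semitones, which makes it a major seventh; the second version is lower, so the direction is down.
Checking another pair — F4 → Gb3 — gives the same interval.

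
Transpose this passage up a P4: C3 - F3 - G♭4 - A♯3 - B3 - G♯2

F3 Bb3 Cb5 D#4 E4 C#3

C3 → F3
F3 → Bb3
Gb4 → Cb5
A#3 → D#4
B3 → E4
G#2 → C#3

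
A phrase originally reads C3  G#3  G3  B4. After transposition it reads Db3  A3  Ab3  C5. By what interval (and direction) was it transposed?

up a minor second

From C3 to Db3 is 2 letter names — a second of some quality.
C3 to Db3 is 1 semitone, which makes it a minor second; the second version is higher, so the direction is up.
Checking another pair — B4 → C5 — gives the same interval.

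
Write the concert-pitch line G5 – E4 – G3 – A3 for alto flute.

Written C4 sounds as G3 on the alto flute, so concert pitches are written a perfect fourth up.
G5 becomes C6
E4 becomes A4
G3 becomes C4
A3 becomes D4

C6 A4 C4 D4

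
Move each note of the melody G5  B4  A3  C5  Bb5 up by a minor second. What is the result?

G5 up a minor second is Ab5.
B4: a second up reaches C, and 1 semitone makes it C5.
A minor second up from A3 gives Bb3.
C5 up a minor second is Db5.
Bb5: a second up reaches C, and 1 semitone makes it Cb6.

Ab5 C5 Bb3 Db5 Cb6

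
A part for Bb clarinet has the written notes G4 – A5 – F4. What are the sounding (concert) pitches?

F4 G5 Eb4

The Bb clarinet sounds a major second below written, so transpose each written note down a major second.
G4 → F4
A5 → G5
F4 → Eb4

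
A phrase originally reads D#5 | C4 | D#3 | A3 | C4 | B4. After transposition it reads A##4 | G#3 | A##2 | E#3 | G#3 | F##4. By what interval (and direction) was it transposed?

down a diminished fourth

Take the first pair: D#5 → A##4. D to A spans 4 letter names, so the interval is some kind of fourth.
A##4 to D#5 is 4 semitones, which makes it a diminished fourth; the second version is lower, so the direction is down.
Checking another pair — B4 → F##4 — gives the same interval.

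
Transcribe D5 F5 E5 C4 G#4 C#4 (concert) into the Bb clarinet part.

E5 G5 F#5 D4 A#4 D#4

The Bb clarinet sounds a major second below written, so the written part must be a major second above concert — transpose each note up.
D5 gives E5
F5 gives G5
E5 gives F#5
C4 gives D4
G#4 gives A#4
C#4 gives D#4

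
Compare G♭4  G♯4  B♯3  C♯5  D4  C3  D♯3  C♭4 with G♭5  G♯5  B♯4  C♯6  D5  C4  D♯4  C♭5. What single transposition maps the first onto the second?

up a perfect octave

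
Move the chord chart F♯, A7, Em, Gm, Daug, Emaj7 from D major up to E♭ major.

D major up to E♭ major is a minor second; each chord root moves by that interval while the quality stays the same.
F♯: root F♯ up a minor second → G, giving G.
A7: root A up a minor second → Bb, giving Bb7.
Em: root E up a minor second → F, giving Fm.
Gm: root G up a minor second → Ab, giving Abm.
Daug: root D up a minor second → Eb, giving Ebaug.
Emaj7: root E up a minor second → F, giving Fmaj7.

G Bb7 Fm Abm Ebaug Fmaj7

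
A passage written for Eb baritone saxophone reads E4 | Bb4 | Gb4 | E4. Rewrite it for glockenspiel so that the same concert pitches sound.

First find concert pitch: the Eb baritone saxophone sounds a major thirteenth below written, so E4 Bb4 Gb4 E4 sounds G2 Db3 Bbb2 G2.
Then write for glockenspiel: it sounds a perfect fifteenth above written, so the part must be a perfect fifteenth below concert.
G2 → G0
Db3 → Db1
Bbb2 → Bbb0
G2 → G0

G0 Db1 Bbb0 G0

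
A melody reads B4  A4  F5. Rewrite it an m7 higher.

A5 G5 Eb6

B4 → A5
A4 → G5
F5 → Eb6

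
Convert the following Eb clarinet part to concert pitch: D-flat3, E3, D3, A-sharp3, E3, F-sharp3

Written C4 on the Eb clarinet sounds as Eb4, a minor third higher; apply that shift to every note.
Db3 → Fb3
E3 → G3
D3 → F3
A#3 → C#4
E3 → G3
F#3 → A3

Fb3 G3 F3 C#4 G3 A3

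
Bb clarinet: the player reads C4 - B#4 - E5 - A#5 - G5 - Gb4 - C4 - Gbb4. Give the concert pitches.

Bb3 A#4 D5 G#5 F5 Fb4 Bb3 Fbb4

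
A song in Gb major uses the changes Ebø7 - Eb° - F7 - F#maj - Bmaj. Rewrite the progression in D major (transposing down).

Bø7 B° C#7 C##maj F##maj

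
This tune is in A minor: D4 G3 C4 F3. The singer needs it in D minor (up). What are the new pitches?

G4 C4 F4 Bb3

A minor to D minor up is a perfect fourth, so every note moves up by that interval.
D4 gives G4
G3 gives C4
C4 gives F4
F3 gives Bb3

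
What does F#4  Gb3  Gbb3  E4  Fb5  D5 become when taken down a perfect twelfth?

B2 Cb2 Cbb2 A2 Bbb3 G3

F#4 → B2
Gb3 → Cb2
Gbb3 → Cbb2
E4 → A2
Fb5 → Bbb3
D5 → G3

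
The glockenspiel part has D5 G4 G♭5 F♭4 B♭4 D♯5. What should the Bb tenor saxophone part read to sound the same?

First find concert pitch: the glockenspiel sounds a perfect fifteenth above written, so D5 G4 G♭5 F♭4 B♭4 D♯5 sounds D7 G6 Gb7 Fb6 Bb6 D#7.
Then write for Bb tenor saxophone: it sounds a major ninth below written, so the part must be a major ninth above concert.
D7 → E8
G6 → A7
Gb7 → Ab8
Fb6 → Gb7
Bb6 → C8
D#7 → E#8

E8 A7 Ab8 Gb7 C8 E#8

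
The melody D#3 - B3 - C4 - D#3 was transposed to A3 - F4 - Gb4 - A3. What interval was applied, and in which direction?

Take the first pair: D#3 → A3. D to A spans 5 letter names, so the interval is some kind of fifth.
D#3 to A3 is 6 semitones, which makes it a diminished fifth; the second version is higher, so the direction is up.
Checking another pair — D#3 → A3 — gives the same interval.

up a diminished fifth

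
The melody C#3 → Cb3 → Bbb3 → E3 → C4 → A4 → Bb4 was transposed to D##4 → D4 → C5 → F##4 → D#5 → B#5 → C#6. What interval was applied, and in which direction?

up an augmented ninth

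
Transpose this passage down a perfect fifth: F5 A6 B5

Bb4 D6 E5

F5 down a perfect fifth is Bb4.
A perfect fifth down from A6 gives D6.
B5: a fifth down reaches E, and 7 semitones makes it E5.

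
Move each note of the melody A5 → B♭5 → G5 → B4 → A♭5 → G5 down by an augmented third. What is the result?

Fb5 Gbb5 Ebb5 Gb4 Fbb5 Ebb5

A5: a third down reaches F, and 5 semitones makes it Fb5.
An augmented third down from Bb5 gives Gbb5.
G5: a third down reaches E, and 5 semitones makes it Ebb5.
An augmented third down from B4 gives Gb4.
Ab5: a third down reaches F, and 5 semitones makes it Fbb5.
G5 down an augmented third is Ebb5.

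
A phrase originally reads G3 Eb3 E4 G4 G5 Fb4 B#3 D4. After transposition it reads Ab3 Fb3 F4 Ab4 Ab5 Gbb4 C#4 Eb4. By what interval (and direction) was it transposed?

Take the first pair: G3 → Ab3. G to A spans 2 letter names, so the interval is some kind of second.
G3 to Ab3 is 1 semitone, which makes it a minor second; the second version is higher, so the direction is up.
Checking another pair — D4 → Eb4 — gives the same interval.

up a minor second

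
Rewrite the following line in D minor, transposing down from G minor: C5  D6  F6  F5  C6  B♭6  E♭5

G4 A5 C6 C5 G5 F6 Bb4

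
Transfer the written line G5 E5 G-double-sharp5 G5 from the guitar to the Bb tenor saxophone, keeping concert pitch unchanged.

A5 F#5 A##5 A5

First find concert pitch: the guitar sounds a perfect octave below written, so G5 E5 G-double-sharp5 G5 sounds G4 E4 G##4 G4.
Then write for Bb tenor saxophone: it sounds a major ninth below written, so the part must be a major ninth above concert.
G4 → A5
E4 → F#5
G##4 → A##5
G4 → A5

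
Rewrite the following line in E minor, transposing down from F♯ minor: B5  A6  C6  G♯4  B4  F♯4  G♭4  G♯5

A5 G6 Bb5 F#4 A4 E4 Fb4 F#5

From F♯ down to E is a major second; apply that to each pitch.
B5 gives A5
A6 gives G6
C6 gives Bb5
G#4 gives F#4
B4 gives A4
F#4 gives E4
Gb4 gives Fb4
G#5 gives F#5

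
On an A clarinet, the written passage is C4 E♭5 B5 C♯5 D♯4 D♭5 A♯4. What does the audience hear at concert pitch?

A3 C5 G#5 A#4 B#3 Bb4 F##4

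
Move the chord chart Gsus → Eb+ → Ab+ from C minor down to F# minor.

C minor down to F# minor is a diminished fifth; each chord root moves by that interval while the quality stays the same.
Gsus: root G down a diminished fifth → C#, giving C#sus.
Eb+: root Eb down a diminished fifth → A, giving A+.
Ab+: root Ab down a diminished fifth → D, giving D+.

C#sus A+ D+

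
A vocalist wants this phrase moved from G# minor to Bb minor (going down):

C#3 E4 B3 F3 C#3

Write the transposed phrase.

Eb2 Gb3 Db3 Abb2 Eb2

G# minor to Bb minor down is an augmented sixth, so every note moves down by that interval.
C#3 gives Eb2
E4 gives Gb3
B3 gives Db3
F3 gives Abb2
C#3 gives Eb2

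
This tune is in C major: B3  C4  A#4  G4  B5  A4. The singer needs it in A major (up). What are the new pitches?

G#4 A4 F##5 E5 G#6 F#5

C major to A major up is a major sixth, so every note moves up by that interval.
B3 → G#4
C4 → A4
A#4 → F##5
G4 → E5
B5 → G#6
A4 → F#5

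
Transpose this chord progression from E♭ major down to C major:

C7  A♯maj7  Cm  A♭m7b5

A7 F##maj7 Am Fm7b5

E♭ major down to C major is a minor third; each chord root moves by that interval while the quality stays the same.
C7: root C down a minor third → A, giving A7.
A♯maj7: root A♯ down a minor third → F##, giving F##maj7.
Cm: root C down a minor third → A, giving Am.
A♭m7b5: root A♭ down a minor third → F, giving Fm7b5.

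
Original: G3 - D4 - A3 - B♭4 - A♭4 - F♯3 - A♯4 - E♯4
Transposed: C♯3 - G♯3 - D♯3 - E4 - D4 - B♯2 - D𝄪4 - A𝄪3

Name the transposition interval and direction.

down a diminished fifth

From G3 to C#3 is 5 letter names — a fifth of some quality.
C#3 to G3 is 6 semitones, which makes it a diminished fifth; the second version is lower, so the direction is down.
Checking another pair — E#4 → A##3 — gives the same interval.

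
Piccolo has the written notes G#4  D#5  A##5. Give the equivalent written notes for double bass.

G#6 D#7 A##7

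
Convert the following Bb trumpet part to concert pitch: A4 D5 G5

G4 C5 F5

The Bb trumpet sounds a major second below written, so transpose each written note down a major second.
A4 gives G4
D5 gives C5
G5 gives F5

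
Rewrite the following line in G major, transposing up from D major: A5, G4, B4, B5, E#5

From D up to G is a perfect fourth; apply that to each pitch.
A5 gives D6
G4 gives C5
B4 gives E5
B5 gives E6
E#5 gives A#5

D6 C5 E5 E6 A#5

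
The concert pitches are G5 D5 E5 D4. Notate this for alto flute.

Written C4 sounds as G3 on the alto flute, so concert pitches are written a perfect fourth up.
G5 → C6
D5 → G5
E5 → A5
D4 → G4

C6 G5 A5 G4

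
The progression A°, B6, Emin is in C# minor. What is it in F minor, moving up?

Db° Eb6 Abmin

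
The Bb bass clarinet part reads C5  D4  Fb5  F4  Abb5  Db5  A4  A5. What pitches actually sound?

Written C4 on the Bb bass clarinet sounds as Bb2, a major ninth lower; apply that shift to every note.
C5 -> Bb3
D4 -> C3
Fb5 -> Ebb4
F4 -> Eb3
Abb5 -> Gbb4
Db5 -> Cb4
A4 -> G3
A5 -> G4

Bb3 C3 Ebb4 Eb3 Gbb4 Cb4 G3 G4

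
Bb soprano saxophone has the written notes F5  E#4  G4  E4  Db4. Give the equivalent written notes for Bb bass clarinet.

First find concert pitch: the Bb soprano saxophone sounds a major second below written, so F5 E#4 G4 E4 Db4 sounds Eb5 D#4 F4 D4 Cb4.
Then write for Bb bass clarinet: it sounds a major ninth below written, so the part must be a major ninth above concert.
Eb5 → F6
D#4 → E#5
F4 → G5
D4 → E5
Cb4 → Db5

F6 E#5 G5 E5 Db5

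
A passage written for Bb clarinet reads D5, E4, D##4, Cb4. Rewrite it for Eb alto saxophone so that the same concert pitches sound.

A5 B4 A##4 Gb4

First find concert pitch: the Bb clarinet sounds a major second below written, so D5 E4 D##4 Cb4 sounds C5 D4 C##4 Bbb3.
Then write for Eb alto saxophone: it sounds a major sixth below written, so the part must be a major sixth above concert.
C5 → A5
D4 → B4
C##4 → A##4
Bbb3 → Gb4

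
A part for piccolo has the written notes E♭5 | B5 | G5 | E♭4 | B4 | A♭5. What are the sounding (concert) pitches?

Eb6 B6 G6 Eb5 B5 Ab6

Written C4 on the piccolo sounds as C5, a perfect octave higher; apply that shift to every note.
Eb5 becomes Eb6
B5 becomes B6
G5 becomes G6
Eb4 becomes Eb5
B4 becomes B5
Ab5 becomes Ab6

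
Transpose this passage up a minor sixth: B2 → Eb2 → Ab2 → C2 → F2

G3 Cb3 Fb3 Ab2 Db3

B2 -> G3
Eb2 -> Cb3
Ab2 -> Fb3
C2 -> Ab2
F2 -> Db3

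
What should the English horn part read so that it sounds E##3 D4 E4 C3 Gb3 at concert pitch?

B##3 A4 B4 G3 Db4

The English horn sounds a perfect fifth below written, so the written part must be a perfect fifth above concert — transpose each note up.
E##3 -> B##3
D4 -> A4
E4 -> B4
C3 -> G3
Gb3 -> Db4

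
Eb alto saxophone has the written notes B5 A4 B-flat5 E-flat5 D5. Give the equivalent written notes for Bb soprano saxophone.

E5 D4 Eb5 Ab4 G4

First find concert pitch: the Eb alto saxophone sounds a major sixth below written, so B5 A4 B-flat5 E-flat5 D5 sounds D5 C4 Db5 Gb4 F4.
Then write for Bb soprano saxophone: it sounds a major second below written, so the part must be a major second above concert.
D5 → E5
C4 → D4
Db5 → Eb5
Gb4 → Ab4
F4 → G4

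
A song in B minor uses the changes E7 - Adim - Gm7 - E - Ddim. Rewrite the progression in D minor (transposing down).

B minor down to D minor is a major sixth; each chord root moves by that interval while the quality stays the same.
E7: root E down a major sixth → G, giving G7.
Adim: root A down a major sixth → C, giving Cdim.
Gm7: root G down a major sixth → Bb, giving Bbm7.
E: root E down a major sixth → G, giving G.
Ddim: root D down a major sixth → F, giving Fdim.

G7 Cdim Bbm7 G Fdim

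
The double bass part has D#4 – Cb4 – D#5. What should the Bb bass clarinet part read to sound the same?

E#4 Db4 E#5

First find concert pitch: the double bass sounds a perfect octave below written, so D#4 Cb4 D#5 sounds D#3 Cb3 D#4.
Then write for Bb bass clarinet: it sounds a major ninth below written, so the part must be a major ninth above concert.
D#3 → E#4
Cb3 → Db4
D#4 → E#5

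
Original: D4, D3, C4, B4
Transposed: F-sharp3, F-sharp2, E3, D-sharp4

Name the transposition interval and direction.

down a minor sixth

Take the first pair: D4 → F#3. D to F spans 6 letter names, so the interval is some kind of sixth.
F#3 to D4 is 8 semitones, which makes it a minor sixth; the second version is lower, so the direction is down.
Checking another pair — B4 → D#4 — gives the same interval.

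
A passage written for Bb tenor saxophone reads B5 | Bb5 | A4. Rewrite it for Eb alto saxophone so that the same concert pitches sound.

First find concert pitch: the Bb tenor saxophone sounds a major ninth below written, so B5 Bb5 A4 sounds A4 Ab4 G3.
Then write for Eb alto saxophone: it sounds a major sixth below written, so the part must be a major sixth above concert.
A4 → F#5
Ab4 → F5
G3 → E4

F#5 F5 E4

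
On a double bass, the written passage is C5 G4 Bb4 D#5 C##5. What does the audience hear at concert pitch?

C4 G3 Bb3 D#4 C##4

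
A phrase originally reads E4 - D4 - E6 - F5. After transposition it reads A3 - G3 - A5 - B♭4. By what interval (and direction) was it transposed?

Take the first pair: E4 → A3. E to A spans 5 letter names, so the interval is some kind of fifth.
A3 to E4 is 7 semitones, which makes it a perfect fifth; the second version is lower, so the direction is down.
Checking another pair — F5 → Bb4 — gives the same interval.

down a perfect fifth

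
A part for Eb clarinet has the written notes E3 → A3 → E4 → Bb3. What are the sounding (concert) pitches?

The Eb clarinet sounds a minor third above written, so transpose each written note up a minor third.
E3 -> G3
A3 -> C4
E4 -> G4
Bb3 -> Db4

G3 C4 G4 Db4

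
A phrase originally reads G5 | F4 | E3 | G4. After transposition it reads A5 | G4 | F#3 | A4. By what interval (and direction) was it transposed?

From G5 to A5 is 2 letter names — a second of some quality.
G5 to A5 is 2 semitones, which makes it a major second; the second version is higher, so the direction is up.
Checking another pair — G4 → A4 — gives the same interval.

up a major second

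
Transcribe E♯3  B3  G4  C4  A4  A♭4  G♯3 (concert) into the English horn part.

B#3 F#4 D5 G4 E5 Eb5 D#4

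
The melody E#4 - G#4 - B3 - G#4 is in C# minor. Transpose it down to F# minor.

From C# down to F# is a perfect fifth; apply that to each pitch.
E#4 gives A#3
G#4 gives C#4
B3 gives E3
G#4 gives C#4

A#3 C#4 E3 C#4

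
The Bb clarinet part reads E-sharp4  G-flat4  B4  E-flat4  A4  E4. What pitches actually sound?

D#4 Fb4 A4 Db4 G4 D4

Written C4 on the Bb clarinet sounds as Bb3, a major second lower; apply that shift to every note.
E#4 -> D#4
Gb4 -> Fb4
B4 -> A4
Eb4 -> Db4
A4 -> G4
E4 -> D4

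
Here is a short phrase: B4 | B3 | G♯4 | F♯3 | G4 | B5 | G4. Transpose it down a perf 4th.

F#4 F#3 D#4 C#3 D4 F#5 D4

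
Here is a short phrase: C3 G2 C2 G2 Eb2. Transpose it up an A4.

F#3 C#3 F#2 C#3 A2

An augmented fourth up from C3 gives F#3.
An augmented fourth up from G2 gives C#3.
C2: a fourth up reaches F, and 6 semitones makes it F#2.
An augmented fourth up from G2 gives C#3.
Eb2: a fourth up reaches A, and 6 semitones makes it A2.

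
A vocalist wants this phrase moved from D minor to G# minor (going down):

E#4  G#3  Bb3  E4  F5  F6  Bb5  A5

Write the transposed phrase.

A##3 C##3 E3 A#3 B4 B5 E5 D#5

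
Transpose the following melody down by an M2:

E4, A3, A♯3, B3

E4 to D4
A3 to G3
A#3 to G#3
B3 to A3

D4 G3 G#3 A3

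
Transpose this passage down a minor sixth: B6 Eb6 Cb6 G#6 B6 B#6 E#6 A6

D#6 G5 Eb5 B#5 D#6 D##6 G##5 C#6

B6 → D#6
Eb6 → G5
Cb6 → Eb5
G#6 → B#5
B6 → D#6
B#6 → D##6
E#6 → G##5
A6 → C#6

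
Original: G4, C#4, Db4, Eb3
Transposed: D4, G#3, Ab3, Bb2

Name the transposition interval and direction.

From G4 to D4 is 4 letter names — a fourth of some quality.
D4 to G4 is 5 semitones, which makes it a perfect fourth; the second version is lower, so the direction is down.
Checking another pair — Eb3 → Bb2 — gives the same interval.

down a perfect fourth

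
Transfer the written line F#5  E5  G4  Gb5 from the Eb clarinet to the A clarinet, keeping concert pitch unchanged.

C6 Bb5 Db5 Dbb6

First find concert pitch: the Eb clarinet sounds a minor third above written, so F#5 E5 G4 Gb5 sounds A5 G5 Bb4 Bbb5.
Then write for A clarinet: it sounds a minor third below written, so the part must be a minor third above concert.
A5 → C6
G5 → Bb5
Bb4 → Db5
Bbb5 → Dbb6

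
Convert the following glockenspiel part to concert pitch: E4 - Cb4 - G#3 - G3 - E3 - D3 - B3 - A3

E6 Cb6 G#5 G5 E5 D5 B5 A5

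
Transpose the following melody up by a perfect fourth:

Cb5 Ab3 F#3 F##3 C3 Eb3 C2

Fb5 Db4 B3 B#3 F3 Ab3 F2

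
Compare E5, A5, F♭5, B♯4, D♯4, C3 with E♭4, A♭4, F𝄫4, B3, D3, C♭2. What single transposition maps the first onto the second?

down an augmented octave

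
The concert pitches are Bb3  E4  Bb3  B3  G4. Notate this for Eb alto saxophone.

G4 C#5 G4 G#4 E5

Written C4 sounds as Eb3 on the Eb alto saxophone, so concert pitches are written a major sixth up.
Bb3 -> G4
E4 -> C#5
Bb3 -> G4
B3 -> G#4
G4 -> E5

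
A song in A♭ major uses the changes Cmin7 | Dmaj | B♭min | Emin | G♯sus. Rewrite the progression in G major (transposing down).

A♭ major down to G major is a minor second; each chord root moves by that interval while the quality stays the same.
Cmin7: root C down a minor second → B, giving Bmin7.
Dmaj: root D down a minor second → C#, giving C#maj.
B♭min: root B♭ down a minor second → A, giving Amin.
Emin: root E down a minor second → D#, giving D#min.
G♯sus: root G♯ down a minor second → F##, giving F##sus.

Bmin7 C#maj Amin D#min F##sus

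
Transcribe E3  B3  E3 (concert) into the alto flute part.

A3 E4 A3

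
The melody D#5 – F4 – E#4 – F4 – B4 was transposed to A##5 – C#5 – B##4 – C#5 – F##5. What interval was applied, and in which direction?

From D#5 to A##5 is 5 letter names — a fifth of some quality.
D#5 to A##5 is 8 semitones, which makes it an augmented fifth; the second version is higher, so the direction is up.
Checking another pair — B4 → F##5 — gives the same interval.

up an augmented fifth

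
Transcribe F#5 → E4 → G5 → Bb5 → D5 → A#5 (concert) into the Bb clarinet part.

G#5 F#4 A5 C6 E5 B#5

Written C4 sounds as Bb3 on the Bb clarinet, so concert pitches are written a major second up.
F#5 to G#5
E4 to F#4
G5 to A5
Bb5 to C6
D5 to E5
A#5 to B#5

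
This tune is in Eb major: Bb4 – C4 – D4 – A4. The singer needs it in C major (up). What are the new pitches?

Eb major to C major up is a major sixth, so every note moves up by that interval.
Bb4 -> G5
C4 -> A4
D4 -> B4
A4 -> F#5

G5 A4 B4 F#5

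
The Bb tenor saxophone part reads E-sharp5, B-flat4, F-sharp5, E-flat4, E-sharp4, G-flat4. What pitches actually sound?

D#4 Ab3 E4 Db3 D#3 Fb3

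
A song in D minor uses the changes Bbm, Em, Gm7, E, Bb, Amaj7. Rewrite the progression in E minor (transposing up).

Cm F#m Am7 F# C Bmaj7

D minor up to E minor is a major second; each chord root moves by that interval while the quality stays the same.
Bbm: root Bb up a major second → C, giving Cm.
Em: root E up a major second → F#, giving F#m.
Gm7: root G up a major second → A, giving Am7.
E: root E up a major second → F#, giving F#.
Bb: root Bb up a major second → C, giving C.
Amaj7: root A up a major second → B, giving Bmaj7.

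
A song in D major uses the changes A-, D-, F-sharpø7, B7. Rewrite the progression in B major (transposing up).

D major up to B major is a major sixth; each chord root moves by that interval while the quality stays the same.
A-: root A up a major sixth → F#, giving F#-.
D-: root D up a major sixth → B, giving B-.
F-sharpø7: root F-sharp up a major sixth → D#, giving D#ø7.
B7: root B up a major sixth → G#, giving G#7.

F#- B- D#ø7 G#7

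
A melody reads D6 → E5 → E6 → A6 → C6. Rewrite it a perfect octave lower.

A perfect octave down from D6 gives D5.
E5 down a perfect octave is E4.
E6: an octave down reaches E, and 12 semitones makes it E5.
A6 down a perfect octave is A5.
A perfect octave down from C6 gives C5.

D5 E4 E5 A5 C5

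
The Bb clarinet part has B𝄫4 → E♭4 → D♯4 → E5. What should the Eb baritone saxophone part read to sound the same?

First find concert pitch: the Bb clarinet sounds a major second below written, so B𝄫4 E♭4 D♯4 E5 sounds Abb4 Db4 C#4 D5.
Then write for Eb baritone saxophone: it sounds a major thirteenth below written, so the part must be a major thirteenth above concert.
Abb4 → Fb6
Db4 → Bb5
C#4 → A#5
D5 → B6

Fb6 Bb5 A#5 B6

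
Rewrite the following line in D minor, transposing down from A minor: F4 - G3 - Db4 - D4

From A down to D is a perfect fifth; apply that to each pitch.
F4 -> Bb3
G3 -> C3
Db4 -> Gb3
D4 -> G3

Bb3 C3 Gb3 G3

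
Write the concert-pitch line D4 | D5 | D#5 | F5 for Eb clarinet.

The Eb clarinet sounds a minor third above written, so the written part must be a minor third below concert — transpose each note down.
D4 to B3
D5 to B4
D#5 to B#4
F5 to D5

B3 B4 B#4 D5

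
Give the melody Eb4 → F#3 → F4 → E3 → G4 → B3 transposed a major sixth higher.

C5 D#4 D5 C#4 E5 G#4

Eb4 gives C5
F#3 gives D#4
F4 gives D5
E3 gives C#4
G4 gives E5
B3 gives G#4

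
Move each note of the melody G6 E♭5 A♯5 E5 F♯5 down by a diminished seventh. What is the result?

A diminished seventh down from G6 gives A#5.
Eb5: a seventh down reaches F, and 9 semitones makes it F#4.
A diminished seventh down from A#5 gives B##4.
E5 down a diminished seventh is F##4.
F#5 down a diminished seventh is G##4.

A#5 F#4 B##4 F##4 G##4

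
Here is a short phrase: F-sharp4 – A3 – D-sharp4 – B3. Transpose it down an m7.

F#4 gives G#3
A3 gives B2
D#4 gives E#3
B3 gives C#3

G#3 B2 E#3 C#3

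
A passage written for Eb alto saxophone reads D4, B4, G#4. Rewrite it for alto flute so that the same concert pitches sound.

First find concert pitch: the Eb alto saxophone sounds a major sixth below written, so D4 B4 G#4 sounds F3 D4 B3.
Then write for alto flute: it sounds a perfect fourth below written, so the part must be a perfect fourth above concert.
F3 → Bb3
D4 → G4
B3 → E4

Bb3 G4 E4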